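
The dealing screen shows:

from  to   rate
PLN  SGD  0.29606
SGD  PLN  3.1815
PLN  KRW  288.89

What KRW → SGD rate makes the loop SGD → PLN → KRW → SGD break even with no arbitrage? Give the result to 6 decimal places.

Known legs of the cycle: 3.1815 × 288.89 = 919.103535
For no arbitrage the full-cycle product must be 1, so the missing rate is 1 / 919.103535 ≈ 0.00108802.

0.001088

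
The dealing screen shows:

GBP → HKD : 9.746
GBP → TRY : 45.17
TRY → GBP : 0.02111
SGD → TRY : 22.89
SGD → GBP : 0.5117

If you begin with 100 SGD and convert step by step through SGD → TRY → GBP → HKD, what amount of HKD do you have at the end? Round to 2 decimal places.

470.93

100 SGD × 22.89 = 2289 TRY
2289 TRY × 0.02111 = 48.32079 GBP
48.32079 GBP × 9.746 = 470.93441934 HKD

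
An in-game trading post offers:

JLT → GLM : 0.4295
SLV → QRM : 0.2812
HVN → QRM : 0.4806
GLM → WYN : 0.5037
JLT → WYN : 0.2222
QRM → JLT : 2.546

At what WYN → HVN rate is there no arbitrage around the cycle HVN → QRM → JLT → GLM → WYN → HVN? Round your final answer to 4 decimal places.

3.7777

Known legs of the cycle: 0.4806 × 2.546 × 0.4295 × 0.5037 = 0.26471422811754
For no arbitrage the full-cycle product must be 1, so the missing rate is 1 / 0.26471422811754 ≈ 3.777659.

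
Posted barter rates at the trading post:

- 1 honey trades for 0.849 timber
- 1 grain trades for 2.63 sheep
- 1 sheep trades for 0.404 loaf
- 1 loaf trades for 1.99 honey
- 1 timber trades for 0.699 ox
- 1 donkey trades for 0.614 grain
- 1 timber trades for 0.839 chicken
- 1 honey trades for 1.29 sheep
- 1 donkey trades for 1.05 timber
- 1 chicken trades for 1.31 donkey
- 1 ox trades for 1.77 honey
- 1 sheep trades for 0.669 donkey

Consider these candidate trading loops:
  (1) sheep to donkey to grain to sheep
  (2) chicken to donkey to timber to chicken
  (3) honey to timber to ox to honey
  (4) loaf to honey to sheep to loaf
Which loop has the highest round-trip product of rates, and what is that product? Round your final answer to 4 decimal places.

1.1540

(1) 0.669 × 0.614 × 2.63 = 1.08031
(2) 1.31 × 1.05 × 0.839 = 1.15404
(3) 0.849 × 0.699 × 1.77 = 1.05041
(4) 1.99 × 1.29 × 0.404 = 1.03711
Highest is cycle (2) at 1.1540 (>1, arbitrage).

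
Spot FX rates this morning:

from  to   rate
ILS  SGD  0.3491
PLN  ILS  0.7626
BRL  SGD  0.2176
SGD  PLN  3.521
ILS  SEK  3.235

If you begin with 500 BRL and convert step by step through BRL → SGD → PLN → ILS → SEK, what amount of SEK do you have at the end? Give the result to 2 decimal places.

500 BRL × 0.2176 = 108.8 SGD
108.8 SGD × 3.521 = 383.0848 PLN
383.0848 PLN × 0.7626 = 292.14046848 ILS
292.14046848 ILS × 3.235 = 945.0744155328 SEK

945.07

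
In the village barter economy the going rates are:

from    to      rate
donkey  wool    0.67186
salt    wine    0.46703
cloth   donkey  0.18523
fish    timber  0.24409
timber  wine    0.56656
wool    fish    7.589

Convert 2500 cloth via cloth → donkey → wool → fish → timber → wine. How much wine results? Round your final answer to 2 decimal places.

2500 cloth × 0.18523 = 463.075 donkey
463.075 donkey × 0.67186 = 311.1215695 wool
311.1215695 wool × 7.589 = 2361.1015909355 fish
2361.1015909355 fish × 0.24409 = 576.321287331446195 timber
576.321287331446195 timber × 0.56656 = 326.5205885505041562392 wine

326.52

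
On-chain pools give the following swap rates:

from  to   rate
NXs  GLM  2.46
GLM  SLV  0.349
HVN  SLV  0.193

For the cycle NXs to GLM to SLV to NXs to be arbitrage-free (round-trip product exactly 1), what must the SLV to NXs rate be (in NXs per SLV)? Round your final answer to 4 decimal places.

Known legs of the cycle: 2.46 × 0.349 = 0.85854
For no arbitrage the full-cycle product must be 1, so the missing rate is 1 / 0.85854 ≈ 1.164768.

1.1648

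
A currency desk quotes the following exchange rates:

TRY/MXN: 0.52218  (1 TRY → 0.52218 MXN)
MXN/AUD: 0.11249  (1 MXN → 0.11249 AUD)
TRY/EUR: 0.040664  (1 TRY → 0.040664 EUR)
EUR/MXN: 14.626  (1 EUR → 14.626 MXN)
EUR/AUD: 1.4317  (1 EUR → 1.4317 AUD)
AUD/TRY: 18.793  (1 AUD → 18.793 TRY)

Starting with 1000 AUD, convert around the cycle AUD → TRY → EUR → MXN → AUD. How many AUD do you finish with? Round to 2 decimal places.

1257.32

1000 AUD × 18.793 = 18793 TRY
18793 TRY × 0.040664 = 764.198552 EUR
764.198552 EUR × 14.626 = 11177.168021552 MXN
11177.168021552 MXN × 0.11249 = 1257.31963074438448 AUD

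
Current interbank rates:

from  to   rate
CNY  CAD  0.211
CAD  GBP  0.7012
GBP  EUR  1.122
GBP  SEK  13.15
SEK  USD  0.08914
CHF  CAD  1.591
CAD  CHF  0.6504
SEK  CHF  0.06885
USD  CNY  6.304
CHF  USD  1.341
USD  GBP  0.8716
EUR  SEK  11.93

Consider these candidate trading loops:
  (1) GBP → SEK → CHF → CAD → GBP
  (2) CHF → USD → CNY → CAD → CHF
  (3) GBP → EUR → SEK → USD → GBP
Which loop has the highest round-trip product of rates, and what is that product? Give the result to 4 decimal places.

(1) 13.15 × 0.06885 × 1.591 × 0.7012 = 1.01005
(2) 1.341 × 6.304 × 0.211 × 0.6504 = 1.16013
(3) 1.122 × 11.93 × 0.08914 × 0.8716 = 1.03998
Highest is cycle (2) at 1.1601 (>1, arbitrage).

1.1601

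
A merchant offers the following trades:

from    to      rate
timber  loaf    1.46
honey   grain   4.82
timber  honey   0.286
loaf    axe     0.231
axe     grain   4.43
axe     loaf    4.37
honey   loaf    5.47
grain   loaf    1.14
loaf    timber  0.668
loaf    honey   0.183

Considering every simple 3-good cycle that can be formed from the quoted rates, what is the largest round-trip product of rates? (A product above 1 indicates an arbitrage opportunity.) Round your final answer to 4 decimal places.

1.1666

grain→loaf→axe→grain: 1.14 × 0.231 × 4.43 = 1.16660
loaf→timber→honey→loaf: 0.668 × 0.286 × 5.47 = 1.04503
grain→loaf→honey→grain: 1.14 × 0.183 × 4.82 = 1.00555
Maximum is grain→loaf→axe→grain at 1.1666; arbitrage exists.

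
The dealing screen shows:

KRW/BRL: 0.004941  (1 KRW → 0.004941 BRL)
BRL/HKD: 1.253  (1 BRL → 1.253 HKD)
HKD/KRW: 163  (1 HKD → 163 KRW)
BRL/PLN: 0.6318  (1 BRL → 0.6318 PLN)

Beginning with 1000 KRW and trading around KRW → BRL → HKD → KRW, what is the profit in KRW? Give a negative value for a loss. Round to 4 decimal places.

1000 KRW × 0.004941 = 4.941 BRL
4.941 BRL × 1.253 = 6.191073 HKD
6.191073 HKD × 163 = 1009.144899 KRW
Net change: 1009.144899 − 1000 = 9.144899 KRW

9.1449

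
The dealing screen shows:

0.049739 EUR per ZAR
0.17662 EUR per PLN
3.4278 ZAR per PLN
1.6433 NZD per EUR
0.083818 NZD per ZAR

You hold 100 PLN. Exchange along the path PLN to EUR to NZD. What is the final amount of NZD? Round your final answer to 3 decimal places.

100 PLN × 0.17662 = 17.662 EUR
17.662 EUR × 1.6433 = 29.0239646 NZD

29.024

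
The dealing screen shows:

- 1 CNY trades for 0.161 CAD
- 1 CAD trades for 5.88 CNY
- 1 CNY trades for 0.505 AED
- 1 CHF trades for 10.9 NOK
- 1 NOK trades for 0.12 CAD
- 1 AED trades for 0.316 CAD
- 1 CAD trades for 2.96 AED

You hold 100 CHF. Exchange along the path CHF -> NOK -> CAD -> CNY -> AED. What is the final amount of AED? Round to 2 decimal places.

100 CHF × 10.9 = 1090 NOK
1090 NOK × 0.12 = 130.8 CAD
130.8 CAD × 5.88 = 769.104 CNY
769.104 CNY × 0.505 = 388.39752 AED

388.40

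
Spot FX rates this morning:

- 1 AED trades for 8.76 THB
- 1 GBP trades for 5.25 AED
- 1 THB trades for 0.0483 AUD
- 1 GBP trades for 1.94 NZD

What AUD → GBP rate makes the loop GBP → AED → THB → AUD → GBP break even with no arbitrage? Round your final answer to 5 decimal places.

0.45018

Known legs of the cycle: 5.25 × 8.76 × 0.0483 = 2.221317
For no arbitrage the full-cycle product must be 1, so the missing rate is 1 / 2.221317 ≈ 0.4501834.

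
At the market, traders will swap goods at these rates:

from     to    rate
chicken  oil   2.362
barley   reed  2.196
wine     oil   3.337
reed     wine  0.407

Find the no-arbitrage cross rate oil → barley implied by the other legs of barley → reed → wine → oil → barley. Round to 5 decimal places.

Known legs of the cycle: 2.196 × 0.407 × 3.337 = 2.982517164
For no arbitrage the full-cycle product must be 1, so the missing rate is 1 / 2.982517164 ≈ 0.3352873.

0.33529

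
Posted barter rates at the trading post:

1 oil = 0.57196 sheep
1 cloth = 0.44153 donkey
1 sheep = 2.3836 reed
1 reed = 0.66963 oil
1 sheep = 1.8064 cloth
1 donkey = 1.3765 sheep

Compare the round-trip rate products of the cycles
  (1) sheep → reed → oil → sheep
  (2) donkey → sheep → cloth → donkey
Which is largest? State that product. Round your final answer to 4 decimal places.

1.0979

(1) 2.3836 × 0.66963 × 0.57196 = 0.91292
(2) 1.3765 × 1.8064 × 0.44153 = 1.09787
Highest is cycle (2) at 1.0979 (>1, arbitrage).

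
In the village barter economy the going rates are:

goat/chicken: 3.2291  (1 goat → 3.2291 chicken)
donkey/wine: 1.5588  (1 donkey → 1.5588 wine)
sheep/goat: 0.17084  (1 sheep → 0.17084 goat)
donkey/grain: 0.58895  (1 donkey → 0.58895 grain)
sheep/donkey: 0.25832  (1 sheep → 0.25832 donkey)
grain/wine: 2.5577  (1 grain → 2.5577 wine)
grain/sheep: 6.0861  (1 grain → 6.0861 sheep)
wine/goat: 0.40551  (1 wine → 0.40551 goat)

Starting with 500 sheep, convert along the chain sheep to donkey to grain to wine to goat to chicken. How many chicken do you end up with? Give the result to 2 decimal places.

500 sheep × 0.25832 = 129.16 donkey
129.16 donkey × 0.58895 = 76.068782 grain
76.068782 grain × 2.5577 = 194.5611237214 wine
194.5611237214 wine × 0.40551 = 78.896481280264914 goat
78.896481280264914 goat × 3.2291 = 254.7646277021034337974 chicken

254.76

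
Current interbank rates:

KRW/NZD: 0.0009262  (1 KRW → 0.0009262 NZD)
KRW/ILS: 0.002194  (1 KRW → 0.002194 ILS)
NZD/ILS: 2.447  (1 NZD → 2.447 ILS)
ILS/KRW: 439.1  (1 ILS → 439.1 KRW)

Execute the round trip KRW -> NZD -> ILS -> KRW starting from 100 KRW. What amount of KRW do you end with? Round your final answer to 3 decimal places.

99.518

100 KRW × 0.0009262 = 0.09262 NZD
0.09262 NZD × 2.447 = 0.22664114 ILS
0.22664114 ILS × 439.1 = 99.518124574 KRW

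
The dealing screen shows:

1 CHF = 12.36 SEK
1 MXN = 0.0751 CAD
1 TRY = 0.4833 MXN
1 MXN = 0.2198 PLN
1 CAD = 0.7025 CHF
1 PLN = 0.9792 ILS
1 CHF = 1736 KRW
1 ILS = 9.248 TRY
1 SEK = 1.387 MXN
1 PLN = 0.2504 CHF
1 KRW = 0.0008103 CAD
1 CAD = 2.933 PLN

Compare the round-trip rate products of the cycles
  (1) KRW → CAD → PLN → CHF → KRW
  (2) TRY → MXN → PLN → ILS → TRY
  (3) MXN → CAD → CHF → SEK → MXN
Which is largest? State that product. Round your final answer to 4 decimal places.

1.0331

(1) 0.0008103 × 2.933 × 0.2504 × 1736 = 1.03310
(2) 0.4833 × 0.2198 × 0.9792 × 9.248 = 0.96197
(3) 0.0751 × 0.7025 × 12.36 × 1.387 = 0.90444
Highest is cycle (1) at 1.0331 (>1, arbitrage).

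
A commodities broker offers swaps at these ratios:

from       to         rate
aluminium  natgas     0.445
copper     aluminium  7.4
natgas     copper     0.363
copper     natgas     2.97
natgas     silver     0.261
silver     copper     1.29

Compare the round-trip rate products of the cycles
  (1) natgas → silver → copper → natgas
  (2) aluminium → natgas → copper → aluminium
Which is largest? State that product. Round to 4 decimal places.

(1) 0.261 × 1.29 × 2.97 = 0.99997
(2) 0.445 × 0.363 × 7.4 = 1.19536
Highest is cycle (2) at 1.1954 (>1, arbitrage).

1.1954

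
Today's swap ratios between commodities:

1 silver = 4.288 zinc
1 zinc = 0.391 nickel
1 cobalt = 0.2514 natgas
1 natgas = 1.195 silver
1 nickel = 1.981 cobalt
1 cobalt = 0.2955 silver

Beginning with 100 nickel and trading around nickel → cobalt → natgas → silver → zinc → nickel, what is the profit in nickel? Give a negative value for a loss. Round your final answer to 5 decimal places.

100 nickel × 1.981 = 198.1 cobalt
198.1 cobalt × 0.2514 = 49.80234 natgas
49.80234 natgas × 1.195 = 59.5137963 silver
59.5137963 silver × 4.288 = 255.1951585344 zinc
255.1951585344 zinc × 0.391 = 99.7813069869504 nickel
Net change: 99.7813069869504 − 100 = -0.2186930130496 nickel

-0.21869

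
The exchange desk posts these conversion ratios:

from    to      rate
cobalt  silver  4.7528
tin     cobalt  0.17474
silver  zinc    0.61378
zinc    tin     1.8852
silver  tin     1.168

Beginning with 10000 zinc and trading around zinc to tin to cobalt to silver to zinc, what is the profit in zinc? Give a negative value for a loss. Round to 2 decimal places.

-390.25

10000 zinc × 1.8852 = 18852 tin
18852 tin × 0.17474 = 3294.19848 cobalt
3294.19848 cobalt × 4.7528 = 15656.666535744 silver
15656.666535744 silver × 0.61378 = 9609.74878630895232 zinc
Net change: 9609.74878630895232 − 10000 = -390.25121369104768 zinc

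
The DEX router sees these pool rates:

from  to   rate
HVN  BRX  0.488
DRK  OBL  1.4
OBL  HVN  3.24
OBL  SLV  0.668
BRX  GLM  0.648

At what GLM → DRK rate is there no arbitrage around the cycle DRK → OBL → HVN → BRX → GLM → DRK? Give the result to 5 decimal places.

Known legs of the cycle: 1.4 × 3.24 × 0.488 × 0.648 = 1.434392064
For no arbitrage the full-cycle product must be 1, so the missing rate is 1 / 1.434392064 ≈ 0.6971595.

0.69716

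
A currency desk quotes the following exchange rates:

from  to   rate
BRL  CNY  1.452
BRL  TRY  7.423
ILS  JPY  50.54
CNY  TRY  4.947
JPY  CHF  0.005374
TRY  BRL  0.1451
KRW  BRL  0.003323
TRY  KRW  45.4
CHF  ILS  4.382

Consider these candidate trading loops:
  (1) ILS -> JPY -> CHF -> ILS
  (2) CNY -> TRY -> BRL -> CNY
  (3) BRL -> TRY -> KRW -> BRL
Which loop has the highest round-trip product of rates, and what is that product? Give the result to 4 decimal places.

(1) 50.54 × 0.005374 × 4.382 = 1.19016
(2) 4.947 × 0.1451 × 1.452 = 1.04226
(3) 7.423 × 45.4 × 0.003323 = 1.11986
Highest is cycle (1) at 1.1902 (>1, arbitrage).

1.1902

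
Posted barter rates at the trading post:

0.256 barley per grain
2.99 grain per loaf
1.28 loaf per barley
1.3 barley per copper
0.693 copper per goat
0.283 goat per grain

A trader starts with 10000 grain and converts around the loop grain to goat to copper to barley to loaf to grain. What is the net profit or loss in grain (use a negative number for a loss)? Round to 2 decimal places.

-242.37

10000 grain × 0.283 = 2830 goat
2830 goat × 0.693 = 1961.19 copper
1961.19 copper × 1.3 = 2549.547 barley
2549.547 barley × 1.28 = 3263.42016 loaf
3263.42016 loaf × 2.99 = 9757.6262784 grain
Net change: 9757.6262784 − 10000 = -242.3737216 grain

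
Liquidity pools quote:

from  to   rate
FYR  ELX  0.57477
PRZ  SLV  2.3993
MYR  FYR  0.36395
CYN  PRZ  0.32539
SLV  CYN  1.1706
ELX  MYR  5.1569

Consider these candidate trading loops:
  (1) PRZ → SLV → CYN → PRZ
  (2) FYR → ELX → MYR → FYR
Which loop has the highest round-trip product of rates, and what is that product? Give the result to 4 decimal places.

(1) 2.3993 × 1.1706 × 0.32539 = 0.91390
(2) 0.57477 × 5.1569 × 0.36395 = 1.07876
Highest is cycle (2) at 1.0788 (>1, arbitrage).

1.0788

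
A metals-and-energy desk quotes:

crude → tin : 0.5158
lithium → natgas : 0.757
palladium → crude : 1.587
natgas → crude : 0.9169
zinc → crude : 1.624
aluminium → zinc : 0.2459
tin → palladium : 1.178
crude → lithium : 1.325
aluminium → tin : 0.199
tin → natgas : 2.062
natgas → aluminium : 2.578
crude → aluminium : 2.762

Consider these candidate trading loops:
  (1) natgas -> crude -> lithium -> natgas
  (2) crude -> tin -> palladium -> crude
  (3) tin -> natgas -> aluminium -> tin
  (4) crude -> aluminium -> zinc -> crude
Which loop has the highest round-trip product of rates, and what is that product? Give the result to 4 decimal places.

(1) 0.9169 × 1.325 × 0.757 = 0.91967
(2) 0.5158 × 1.178 × 1.587 = 0.96428
(3) 2.062 × 2.578 × 0.199 = 1.05785
(4) 2.762 × 0.2459 × 1.624 = 1.10298
Highest is cycle (4) at 1.1030 (>1, arbitrage).

1.1030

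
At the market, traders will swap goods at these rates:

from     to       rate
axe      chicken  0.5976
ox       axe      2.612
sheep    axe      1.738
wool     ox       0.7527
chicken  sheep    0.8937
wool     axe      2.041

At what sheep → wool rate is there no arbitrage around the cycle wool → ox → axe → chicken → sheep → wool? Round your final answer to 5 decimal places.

0.95236

Known legs of the cycle: 0.7527 × 2.612 × 0.5976 × 0.8937 = 1.050019671456288
For no arbitrage the full-cycle product must be 1, so the missing rate is 1 / 1.050019671456288 ≈ 0.9523631.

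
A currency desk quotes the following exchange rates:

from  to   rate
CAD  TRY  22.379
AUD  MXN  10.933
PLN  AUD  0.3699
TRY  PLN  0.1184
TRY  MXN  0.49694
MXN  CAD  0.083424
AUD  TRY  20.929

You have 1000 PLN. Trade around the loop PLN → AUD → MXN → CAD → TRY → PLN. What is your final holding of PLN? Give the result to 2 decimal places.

893.94

1000 PLN × 0.3699 = 369.9 AUD
369.9 AUD × 10.933 = 4044.1167 MXN
4044.1167 MXN × 0.083424 = 337.3763915808 CAD
337.3763915808 CAD × 22.379 = 7550.1462671867232 TRY
7550.1462671867232 TRY × 0.1184 = 893.93731803490802688 PLN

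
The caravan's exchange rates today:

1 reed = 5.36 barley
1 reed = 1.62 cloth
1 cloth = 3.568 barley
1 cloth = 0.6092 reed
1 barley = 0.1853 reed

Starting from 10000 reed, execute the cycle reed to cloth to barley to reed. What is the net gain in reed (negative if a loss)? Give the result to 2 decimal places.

10000 reed × 1.62 = 16200 cloth
16200 cloth × 3.568 = 57801.6 barley
57801.6 barley × 0.1853 = 10710.63648 reed
Net change: 10710.63648 − 10000 = 710.63648 reed

710.64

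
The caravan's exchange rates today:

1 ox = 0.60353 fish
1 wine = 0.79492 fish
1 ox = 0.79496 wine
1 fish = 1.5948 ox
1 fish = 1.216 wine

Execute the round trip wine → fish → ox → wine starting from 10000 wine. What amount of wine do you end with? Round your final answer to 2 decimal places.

10078.01

10000 wine × 0.79492 = 7949.2 fish
7949.2 fish × 1.5948 = 12677.38416 ox
12677.38416 ox × 0.79496 = 10078.0133118336 wine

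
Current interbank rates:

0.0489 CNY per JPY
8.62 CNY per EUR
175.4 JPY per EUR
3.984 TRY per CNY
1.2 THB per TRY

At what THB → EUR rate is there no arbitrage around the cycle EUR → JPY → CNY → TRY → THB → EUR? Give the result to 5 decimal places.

0.02439

Known legs of the cycle: 175.4 × 0.0489 × 3.984 × 1.2 = 41.005208448
For no arbitrage the full-cycle product must be 1, so the missing rate is 1 / 41.005208448 ≈ 0.0243871.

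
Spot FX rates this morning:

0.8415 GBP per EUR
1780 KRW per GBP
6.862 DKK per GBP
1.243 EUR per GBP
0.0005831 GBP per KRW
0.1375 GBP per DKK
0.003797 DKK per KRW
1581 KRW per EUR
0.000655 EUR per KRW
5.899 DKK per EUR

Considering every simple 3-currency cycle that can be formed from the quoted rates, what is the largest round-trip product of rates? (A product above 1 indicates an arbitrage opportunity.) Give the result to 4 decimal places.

GBP→EUR→KRW→GBP: 1.243 × 1581 × 0.0005831 = 1.14590
DKK→GBP→EUR→DKK: 0.1375 × 1.243 × 5.899 = 1.00821
GBP→KRW→EUR→GBP: 1780 × 0.000655 × 0.8415 = 0.98110
DKK→GBP→KRW→DKK: 0.1375 × 1780 × 0.003797 = 0.92932
Maximum is GBP→EUR→KRW→GBP at 1.1459; arbitrage exists.

1.1459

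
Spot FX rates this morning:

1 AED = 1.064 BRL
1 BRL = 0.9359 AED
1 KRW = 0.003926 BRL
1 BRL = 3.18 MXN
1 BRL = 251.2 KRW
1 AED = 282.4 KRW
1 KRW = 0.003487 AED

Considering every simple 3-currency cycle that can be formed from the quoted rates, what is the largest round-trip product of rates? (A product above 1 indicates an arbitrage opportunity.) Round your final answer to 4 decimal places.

KRW→BRL→AED→KRW: 0.003926 × 0.9359 × 282.4 = 1.03763
KRW→AED→BRL→KRW: 0.003487 × 1.064 × 251.2 = 0.93199
Maximum is KRW→BRL→AED→KRW at 1.0376; arbitrage exists.

1.0376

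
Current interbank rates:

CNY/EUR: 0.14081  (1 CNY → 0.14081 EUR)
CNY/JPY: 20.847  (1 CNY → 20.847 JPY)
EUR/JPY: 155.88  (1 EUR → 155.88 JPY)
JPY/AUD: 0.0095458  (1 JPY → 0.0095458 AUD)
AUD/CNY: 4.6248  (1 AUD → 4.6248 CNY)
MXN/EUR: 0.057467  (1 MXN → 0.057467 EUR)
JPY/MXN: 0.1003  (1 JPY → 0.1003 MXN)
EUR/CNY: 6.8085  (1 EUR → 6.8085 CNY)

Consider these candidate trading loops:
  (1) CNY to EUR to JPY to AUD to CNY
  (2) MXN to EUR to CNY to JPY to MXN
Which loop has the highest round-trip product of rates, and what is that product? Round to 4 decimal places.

(1) 0.14081 × 155.88 × 0.0095458 × 4.6248 = 0.96901
(2) 0.057467 × 6.8085 × 20.847 × 0.1003 = 0.81812
Highest is cycle (1) at 0.9690 (≤1, no arbitrage).

0.9690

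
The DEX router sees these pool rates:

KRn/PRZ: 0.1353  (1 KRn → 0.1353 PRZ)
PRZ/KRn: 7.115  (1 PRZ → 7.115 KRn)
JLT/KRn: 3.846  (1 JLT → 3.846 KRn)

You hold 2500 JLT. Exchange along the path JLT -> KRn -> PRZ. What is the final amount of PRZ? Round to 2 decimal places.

2500 JLT × 3.846 = 9615 KRn
9615 KRn × 0.1353 = 1300.9095 PRZ

1300.91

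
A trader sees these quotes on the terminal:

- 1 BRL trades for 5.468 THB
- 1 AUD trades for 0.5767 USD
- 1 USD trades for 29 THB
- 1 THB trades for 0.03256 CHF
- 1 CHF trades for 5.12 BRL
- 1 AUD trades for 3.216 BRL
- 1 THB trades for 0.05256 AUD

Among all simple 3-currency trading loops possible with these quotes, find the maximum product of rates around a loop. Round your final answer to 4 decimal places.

0.9243

AUD→BRL→THB→AUD: 3.216 × 5.468 × 0.05256 = 0.92427
CHF→BRL→THB→CHF: 5.12 × 5.468 × 0.03256 = 0.91155
AUD→USD→THB→AUD: 0.5767 × 29 × 0.05256 = 0.87903
Maximum is AUD→BRL→THB→AUD at 0.9243; no arbitrage — every cycle loses value.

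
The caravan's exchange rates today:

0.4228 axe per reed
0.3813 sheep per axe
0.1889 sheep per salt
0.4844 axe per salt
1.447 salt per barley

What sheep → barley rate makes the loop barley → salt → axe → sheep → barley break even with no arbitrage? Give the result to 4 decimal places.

Known legs of the cycle: 1.447 × 0.4844 × 0.3813 = 0.26726338884
For no arbitrage the full-cycle product must be 1, so the missing rate is 1 / 0.26726338884 ≈ 3.741627.

3.7416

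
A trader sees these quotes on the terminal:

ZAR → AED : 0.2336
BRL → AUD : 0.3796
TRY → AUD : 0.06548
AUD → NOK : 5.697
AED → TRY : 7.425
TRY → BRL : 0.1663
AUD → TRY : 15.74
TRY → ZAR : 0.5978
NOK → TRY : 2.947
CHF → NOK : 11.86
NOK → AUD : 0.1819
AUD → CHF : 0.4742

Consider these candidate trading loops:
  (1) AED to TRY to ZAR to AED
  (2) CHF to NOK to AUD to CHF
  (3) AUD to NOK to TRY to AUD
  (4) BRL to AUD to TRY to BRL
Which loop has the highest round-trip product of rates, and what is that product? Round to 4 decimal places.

(1) 7.425 × 0.5978 × 0.2336 = 1.03687
(2) 11.86 × 0.1819 × 0.4742 = 1.02301
(3) 5.697 × 2.947 × 0.06548 = 1.09935
(4) 0.3796 × 15.74 × 0.1663 = 0.99363
Highest is cycle (3) at 1.0993 (>1, arbitrage).

1.0993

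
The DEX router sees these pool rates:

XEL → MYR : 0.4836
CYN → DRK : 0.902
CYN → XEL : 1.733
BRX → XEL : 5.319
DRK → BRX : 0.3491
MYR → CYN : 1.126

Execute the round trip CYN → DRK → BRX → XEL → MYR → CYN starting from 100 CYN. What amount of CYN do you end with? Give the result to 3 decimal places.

91.203

100 CYN × 0.902 = 90.2 DRK
90.2 DRK × 0.3491 = 31.48882 BRX
31.48882 BRX × 5.319 = 167.48903358 XEL
167.48903358 XEL × 0.4836 = 80.997696639288 MYR
80.997696639288 MYR × 1.126 = 91.203406415838288 CYN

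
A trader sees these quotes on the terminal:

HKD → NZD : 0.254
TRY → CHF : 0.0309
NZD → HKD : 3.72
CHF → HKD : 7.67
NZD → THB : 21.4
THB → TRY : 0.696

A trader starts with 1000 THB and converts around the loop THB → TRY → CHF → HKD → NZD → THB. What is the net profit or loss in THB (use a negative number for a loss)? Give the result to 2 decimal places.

-103.38

1000 THB × 0.696 = 696 TRY
696 TRY × 0.0309 = 21.5064 CHF
21.5064 CHF × 7.67 = 164.954088 HKD
164.954088 HKD × 0.254 = 41.898338352 NZD
41.898338352 NZD × 21.4 = 896.6244407328 THB
Net change: 896.6244407328 − 1000 = -103.3755592672 THB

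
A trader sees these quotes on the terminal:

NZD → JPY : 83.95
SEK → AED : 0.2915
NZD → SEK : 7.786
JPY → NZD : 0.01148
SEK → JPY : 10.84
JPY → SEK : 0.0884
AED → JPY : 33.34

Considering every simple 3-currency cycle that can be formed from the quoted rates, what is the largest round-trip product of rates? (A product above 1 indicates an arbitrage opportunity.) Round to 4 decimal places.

0.9689

JPY→NZD→SEK→JPY: 0.01148 × 7.786 × 10.84 = 0.96891
JPY→SEK→AED→JPY: 0.0884 × 0.2915 × 33.34 = 0.85913
Maximum is JPY→NZD→SEK→JPY at 0.9689; no arbitrage — every cycle loses value.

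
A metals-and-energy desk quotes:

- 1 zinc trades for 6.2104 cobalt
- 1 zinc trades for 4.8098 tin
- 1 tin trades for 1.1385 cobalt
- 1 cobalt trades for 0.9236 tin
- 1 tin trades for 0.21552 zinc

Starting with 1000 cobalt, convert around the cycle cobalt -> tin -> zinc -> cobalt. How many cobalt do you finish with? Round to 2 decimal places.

1236.21

1000 cobalt × 0.9236 = 923.6 tin
923.6 tin × 0.21552 = 199.054272 zinc
199.054272 zinc × 6.2104 = 1236.2066508288 cobalt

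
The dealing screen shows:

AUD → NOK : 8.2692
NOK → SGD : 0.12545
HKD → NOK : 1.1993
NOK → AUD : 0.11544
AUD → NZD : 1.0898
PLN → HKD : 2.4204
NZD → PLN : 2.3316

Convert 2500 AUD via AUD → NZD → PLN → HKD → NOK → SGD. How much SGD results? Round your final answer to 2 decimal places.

2500 AUD × 1.0898 = 2724.5 NZD
2724.5 NZD × 2.3316 = 6352.4442 PLN
6352.4442 PLN × 2.4204 = 15375.45594168 HKD
15375.45594168 HKD × 1.1993 = 18439.784310856824 NOK
18439.784310856824 NOK × 0.12545 = 2313.2709417969885708 SGD

2313.27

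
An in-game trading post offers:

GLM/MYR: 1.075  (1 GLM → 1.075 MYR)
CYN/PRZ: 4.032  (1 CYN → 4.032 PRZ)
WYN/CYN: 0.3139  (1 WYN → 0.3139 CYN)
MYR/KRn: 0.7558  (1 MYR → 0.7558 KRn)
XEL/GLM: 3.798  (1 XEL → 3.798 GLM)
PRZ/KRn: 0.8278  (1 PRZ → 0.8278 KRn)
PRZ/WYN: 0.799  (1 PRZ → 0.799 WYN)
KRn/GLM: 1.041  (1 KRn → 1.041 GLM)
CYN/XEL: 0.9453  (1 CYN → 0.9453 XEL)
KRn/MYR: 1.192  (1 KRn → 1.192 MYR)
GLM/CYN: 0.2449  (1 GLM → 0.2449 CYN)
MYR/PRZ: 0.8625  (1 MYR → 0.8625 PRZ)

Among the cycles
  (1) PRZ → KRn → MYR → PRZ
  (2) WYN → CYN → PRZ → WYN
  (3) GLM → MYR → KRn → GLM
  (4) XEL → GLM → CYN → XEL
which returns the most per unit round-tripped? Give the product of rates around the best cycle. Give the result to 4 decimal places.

(1) 0.8278 × 1.192 × 0.8625 = 0.85106
(2) 0.3139 × 4.032 × 0.799 = 1.01125
(3) 1.075 × 0.7558 × 1.041 = 0.84580
(4) 3.798 × 0.2449 × 0.9453 = 0.87925
Highest is cycle (2) at 1.0113 (>1, arbitrage).

1.0113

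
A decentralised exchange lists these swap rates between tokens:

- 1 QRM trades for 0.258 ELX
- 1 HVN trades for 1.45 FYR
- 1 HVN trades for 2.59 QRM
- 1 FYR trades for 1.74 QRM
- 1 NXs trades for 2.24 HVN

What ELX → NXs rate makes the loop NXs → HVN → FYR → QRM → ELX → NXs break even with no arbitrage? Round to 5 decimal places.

Known legs of the cycle: 2.24 × 1.45 × 1.74 × 0.258 = 1.45809216
For no arbitrage the full-cycle product must be 1, so the missing rate is 1 / 1.45809216 ≈ 0.6858277.

0.68583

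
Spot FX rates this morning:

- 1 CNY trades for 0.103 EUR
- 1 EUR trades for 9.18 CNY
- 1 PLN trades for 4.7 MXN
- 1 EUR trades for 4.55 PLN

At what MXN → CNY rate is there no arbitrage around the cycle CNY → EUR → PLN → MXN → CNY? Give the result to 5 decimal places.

0.45400

Known legs of the cycle: 0.103 × 4.55 × 4.7 = 2.202655
For no arbitrage the full-cycle product must be 1, so the missing rate is 1 / 2.202655 ≈ 0.4539976.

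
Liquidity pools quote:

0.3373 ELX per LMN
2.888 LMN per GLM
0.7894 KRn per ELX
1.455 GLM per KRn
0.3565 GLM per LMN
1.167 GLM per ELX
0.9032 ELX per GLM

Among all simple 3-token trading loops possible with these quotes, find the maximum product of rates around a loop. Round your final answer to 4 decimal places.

1.1368

LMN→ELX→GLM→LMN: 0.3373 × 1.167 × 2.888 = 1.13680
KRn→GLM→ELX→KRn: 1.455 × 0.9032 × 0.7894 = 1.03739
Maximum is LMN→ELX→GLM→LMN at 1.1368; arbitrage exists.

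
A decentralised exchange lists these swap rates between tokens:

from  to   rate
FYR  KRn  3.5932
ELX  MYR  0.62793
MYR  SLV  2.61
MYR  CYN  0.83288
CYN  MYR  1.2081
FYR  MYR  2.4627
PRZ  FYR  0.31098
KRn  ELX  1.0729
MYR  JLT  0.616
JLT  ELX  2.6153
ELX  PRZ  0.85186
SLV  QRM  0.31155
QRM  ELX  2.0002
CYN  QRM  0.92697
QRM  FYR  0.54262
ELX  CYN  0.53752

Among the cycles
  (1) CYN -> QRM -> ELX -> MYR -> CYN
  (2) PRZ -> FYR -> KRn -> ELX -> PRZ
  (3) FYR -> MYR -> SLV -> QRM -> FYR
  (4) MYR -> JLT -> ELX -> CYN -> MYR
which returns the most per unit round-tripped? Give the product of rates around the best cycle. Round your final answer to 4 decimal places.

1.0866

(1) 0.92697 × 2.0002 × 0.62793 × 0.83288 = 0.96969
(2) 0.31098 × 3.5932 × 1.0729 × 0.85186 = 1.02127
(3) 2.4627 × 2.61 × 0.31155 × 0.54262 = 1.08661
(4) 0.616 × 2.6153 × 0.53752 × 1.2081 = 1.04616
Highest is cycle (3) at 1.0866 (>1, arbitrage).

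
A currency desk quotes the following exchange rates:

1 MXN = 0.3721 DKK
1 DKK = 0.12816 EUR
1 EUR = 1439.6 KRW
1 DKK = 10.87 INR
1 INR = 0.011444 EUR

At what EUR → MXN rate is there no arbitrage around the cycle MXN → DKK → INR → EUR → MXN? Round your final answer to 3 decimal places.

21.604

Known legs of the cycle: 0.3721 × 10.87 × 0.011444 = 0.046287855788
For no arbitrage the full-cycle product must be 1, so the missing rate is 1 / 0.046287855788 ≈ 21.60394.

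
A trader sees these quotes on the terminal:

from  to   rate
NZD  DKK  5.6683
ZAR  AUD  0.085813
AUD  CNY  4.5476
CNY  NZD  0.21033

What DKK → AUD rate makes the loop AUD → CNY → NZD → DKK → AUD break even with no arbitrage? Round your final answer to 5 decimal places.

0.18444

Known legs of the cycle: 4.5476 × 0.21033 × 5.6683 = 5.4217102899564
For no arbitrage the full-cycle product must be 1, so the missing rate is 1 / 5.4217102899564 ≈ 0.1844436.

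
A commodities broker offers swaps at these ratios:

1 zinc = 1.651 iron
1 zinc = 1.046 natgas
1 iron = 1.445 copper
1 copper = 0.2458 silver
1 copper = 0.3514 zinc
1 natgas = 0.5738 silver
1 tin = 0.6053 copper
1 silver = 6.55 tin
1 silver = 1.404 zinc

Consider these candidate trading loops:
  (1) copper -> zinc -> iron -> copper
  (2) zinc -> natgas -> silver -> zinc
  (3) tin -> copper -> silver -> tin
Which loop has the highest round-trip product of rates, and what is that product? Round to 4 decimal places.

(1) 0.3514 × 1.651 × 1.445 = 0.83833
(2) 1.046 × 0.5738 × 1.404 = 0.84267
(3) 0.6053 × 0.2458 × 6.55 = 0.97453
Highest is cycle (3) at 0.9745 (≤1, no arbitrage).

0.9745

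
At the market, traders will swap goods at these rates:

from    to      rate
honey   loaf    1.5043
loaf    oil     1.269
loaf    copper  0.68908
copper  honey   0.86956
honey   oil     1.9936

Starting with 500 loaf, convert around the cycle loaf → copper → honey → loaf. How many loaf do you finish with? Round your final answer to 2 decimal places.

500 loaf × 0.68908 = 344.54 copper
344.54 copper × 0.86956 = 299.5982024 honey
299.5982024 honey × 1.5043 = 450.68557587032 loaf

450.69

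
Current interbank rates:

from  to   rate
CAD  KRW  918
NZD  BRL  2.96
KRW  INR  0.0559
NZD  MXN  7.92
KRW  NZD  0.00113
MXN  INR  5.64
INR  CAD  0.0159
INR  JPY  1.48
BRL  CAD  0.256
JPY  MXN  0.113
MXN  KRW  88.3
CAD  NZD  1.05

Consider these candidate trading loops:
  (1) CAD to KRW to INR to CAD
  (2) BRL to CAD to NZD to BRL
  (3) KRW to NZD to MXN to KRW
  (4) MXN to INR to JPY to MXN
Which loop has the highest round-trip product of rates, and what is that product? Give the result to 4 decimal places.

(1) 918 × 0.0559 × 0.0159 = 0.81593
(2) 0.256 × 1.05 × 2.96 = 0.79565
(3) 0.00113 × 7.92 × 88.3 = 0.79025
(4) 5.64 × 1.48 × 0.113 = 0.94323
Highest is cycle (4) at 0.9432 (≤1, no arbitrage).

0.9432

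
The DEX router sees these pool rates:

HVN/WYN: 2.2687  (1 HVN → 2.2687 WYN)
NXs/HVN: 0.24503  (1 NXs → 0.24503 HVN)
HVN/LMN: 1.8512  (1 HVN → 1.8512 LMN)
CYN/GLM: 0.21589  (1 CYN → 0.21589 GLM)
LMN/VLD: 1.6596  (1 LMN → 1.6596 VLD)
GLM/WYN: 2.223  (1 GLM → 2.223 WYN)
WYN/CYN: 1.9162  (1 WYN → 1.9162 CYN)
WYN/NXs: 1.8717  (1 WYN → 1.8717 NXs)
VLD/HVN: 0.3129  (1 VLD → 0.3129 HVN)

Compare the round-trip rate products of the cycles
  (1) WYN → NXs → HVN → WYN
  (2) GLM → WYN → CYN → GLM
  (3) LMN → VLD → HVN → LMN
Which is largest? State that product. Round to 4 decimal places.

(1) 1.8717 × 0.24503 × 2.2687 = 1.04048
(2) 2.223 × 1.9162 × 0.21589 = 0.91963
(3) 1.6596 × 0.3129 × 1.8512 = 0.96131
Highest is cycle (1) at 1.0405 (>1, arbitrage).

1.0405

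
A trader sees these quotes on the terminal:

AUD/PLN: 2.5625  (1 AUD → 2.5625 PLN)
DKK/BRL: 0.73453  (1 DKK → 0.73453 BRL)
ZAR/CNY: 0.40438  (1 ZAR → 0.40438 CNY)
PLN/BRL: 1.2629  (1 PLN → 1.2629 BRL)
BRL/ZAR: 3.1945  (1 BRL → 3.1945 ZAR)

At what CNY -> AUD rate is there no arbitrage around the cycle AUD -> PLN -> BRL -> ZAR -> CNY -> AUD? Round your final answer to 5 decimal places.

Known legs of the cycle: 2.5625 × 1.2629 × 3.1945 × 0.40438 = 4.1804727580436875
For no arbitrage the full-cycle product must be 1, so the missing rate is 1 / 4.1804727580436875 ≈ 0.2392074.

0.23921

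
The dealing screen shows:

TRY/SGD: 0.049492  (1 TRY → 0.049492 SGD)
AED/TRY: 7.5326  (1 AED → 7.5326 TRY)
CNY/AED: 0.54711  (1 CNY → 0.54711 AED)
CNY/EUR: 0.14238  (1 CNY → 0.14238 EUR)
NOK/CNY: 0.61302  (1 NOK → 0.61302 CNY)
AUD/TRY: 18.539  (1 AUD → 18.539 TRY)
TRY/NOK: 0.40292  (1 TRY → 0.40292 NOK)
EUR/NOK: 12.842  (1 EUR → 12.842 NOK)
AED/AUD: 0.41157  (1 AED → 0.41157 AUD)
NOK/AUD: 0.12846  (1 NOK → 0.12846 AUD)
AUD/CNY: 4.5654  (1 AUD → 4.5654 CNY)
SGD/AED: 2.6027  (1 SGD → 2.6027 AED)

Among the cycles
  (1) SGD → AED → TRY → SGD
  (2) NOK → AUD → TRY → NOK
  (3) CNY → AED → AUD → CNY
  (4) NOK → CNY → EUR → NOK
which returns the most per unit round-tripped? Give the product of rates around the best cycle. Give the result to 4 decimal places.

1.1209

(1) 2.6027 × 7.5326 × 0.049492 = 0.97030
(2) 0.12846 × 18.539 × 0.40292 = 0.95956
(3) 0.54711 × 0.41157 × 4.5654 = 1.02801
(4) 0.61302 × 0.14238 × 12.842 = 1.12087
Highest is cycle (4) at 1.1209 (>1, arbitrage).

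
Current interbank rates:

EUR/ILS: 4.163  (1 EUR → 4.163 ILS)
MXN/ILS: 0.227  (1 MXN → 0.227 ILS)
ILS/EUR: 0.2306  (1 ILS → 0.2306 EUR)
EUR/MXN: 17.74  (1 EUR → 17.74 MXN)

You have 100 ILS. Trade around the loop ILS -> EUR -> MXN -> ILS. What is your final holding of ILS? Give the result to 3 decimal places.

92.862

100 ILS × 0.2306 = 23.06 EUR
23.06 EUR × 17.74 = 409.0844 MXN
409.0844 MXN × 0.227 = 92.8621588 ILS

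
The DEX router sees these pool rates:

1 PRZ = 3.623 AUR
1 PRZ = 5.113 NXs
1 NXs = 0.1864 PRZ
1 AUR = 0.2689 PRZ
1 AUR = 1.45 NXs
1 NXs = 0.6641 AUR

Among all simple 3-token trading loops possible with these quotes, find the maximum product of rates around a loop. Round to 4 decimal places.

NXs→PRZ→AUR→NXs: 0.1864 × 3.623 × 1.45 = 0.97922
NXs→AUR→PRZ→NXs: 0.6641 × 0.2689 × 5.113 = 0.91306
Maximum is NXs→PRZ→AUR→NXs at 0.9792; no arbitrage — every cycle loses value.

0.9792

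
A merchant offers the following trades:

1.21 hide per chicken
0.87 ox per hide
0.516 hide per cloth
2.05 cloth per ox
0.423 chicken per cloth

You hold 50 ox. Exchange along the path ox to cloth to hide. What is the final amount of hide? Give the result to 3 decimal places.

52.890

50 ox × 2.05 = 102.5 cloth
102.5 cloth × 0.516 = 52.89 hide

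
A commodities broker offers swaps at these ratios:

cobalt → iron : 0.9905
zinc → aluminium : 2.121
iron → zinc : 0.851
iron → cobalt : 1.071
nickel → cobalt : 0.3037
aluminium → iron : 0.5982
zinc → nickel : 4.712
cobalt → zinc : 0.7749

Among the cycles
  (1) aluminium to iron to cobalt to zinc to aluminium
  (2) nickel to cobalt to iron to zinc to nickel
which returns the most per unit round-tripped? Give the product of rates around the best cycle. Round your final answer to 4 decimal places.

(1) 0.5982 × 1.071 × 0.7749 × 2.121 = 1.05299
(2) 0.3037 × 0.9905 × 0.851 × 4.712 = 1.20624
Highest is cycle (2) at 1.2062 (>1, arbitrage).

1.2062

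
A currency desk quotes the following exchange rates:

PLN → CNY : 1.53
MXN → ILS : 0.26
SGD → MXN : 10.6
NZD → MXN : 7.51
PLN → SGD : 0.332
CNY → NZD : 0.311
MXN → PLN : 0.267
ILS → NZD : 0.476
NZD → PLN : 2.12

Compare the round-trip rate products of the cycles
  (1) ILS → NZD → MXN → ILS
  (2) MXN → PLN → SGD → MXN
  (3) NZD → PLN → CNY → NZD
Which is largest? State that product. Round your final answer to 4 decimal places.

1.0088

(1) 0.476 × 7.51 × 0.26 = 0.92944
(2) 0.267 × 0.332 × 10.6 = 0.93963
(3) 2.12 × 1.53 × 0.311 = 1.00876
Highest is cycle (3) at 1.0088 (>1, arbitrage).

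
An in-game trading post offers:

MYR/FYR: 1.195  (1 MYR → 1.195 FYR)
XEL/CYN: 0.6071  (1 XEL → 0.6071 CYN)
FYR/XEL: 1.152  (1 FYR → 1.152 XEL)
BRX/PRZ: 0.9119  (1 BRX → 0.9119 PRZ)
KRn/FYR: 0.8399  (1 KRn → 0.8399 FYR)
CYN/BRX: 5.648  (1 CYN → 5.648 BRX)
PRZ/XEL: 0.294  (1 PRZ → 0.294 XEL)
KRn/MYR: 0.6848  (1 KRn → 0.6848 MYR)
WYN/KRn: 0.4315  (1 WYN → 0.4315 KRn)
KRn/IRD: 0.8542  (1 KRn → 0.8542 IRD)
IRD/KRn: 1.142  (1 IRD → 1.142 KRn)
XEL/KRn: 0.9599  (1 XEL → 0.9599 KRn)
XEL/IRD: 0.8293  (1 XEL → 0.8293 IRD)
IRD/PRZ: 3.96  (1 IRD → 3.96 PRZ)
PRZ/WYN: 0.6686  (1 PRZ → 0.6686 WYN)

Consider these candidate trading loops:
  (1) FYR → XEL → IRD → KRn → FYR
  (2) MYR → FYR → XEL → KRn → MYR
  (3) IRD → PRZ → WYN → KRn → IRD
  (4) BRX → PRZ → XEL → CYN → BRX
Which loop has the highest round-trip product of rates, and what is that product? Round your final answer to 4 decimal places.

0.9759

(1) 1.152 × 0.8293 × 1.142 × 0.8399 = 0.91634
(2) 1.195 × 1.152 × 0.9599 × 0.6848 = 0.90492
(3) 3.96 × 0.6686 × 0.4315 × 0.8542 = 0.97589
(4) 0.9119 × 0.294 × 0.6071 × 5.648 = 0.91928
Highest is cycle (3) at 0.9759 (≤1, no arbitrage).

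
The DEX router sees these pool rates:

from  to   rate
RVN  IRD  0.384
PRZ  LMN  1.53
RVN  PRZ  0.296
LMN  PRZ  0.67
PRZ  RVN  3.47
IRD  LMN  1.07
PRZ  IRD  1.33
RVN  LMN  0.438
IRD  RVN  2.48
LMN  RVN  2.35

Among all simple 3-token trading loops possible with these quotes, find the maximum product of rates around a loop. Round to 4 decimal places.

PRZ→LMN→RVN→PRZ: 1.53 × 2.35 × 0.296 = 1.06427
PRZ→RVN→LMN→PRZ: 3.47 × 0.438 × 0.67 = 1.01831
PRZ→IRD→RVN→PRZ: 1.33 × 2.48 × 0.296 = 0.97633
RVN→IRD→LMN→RVN: 0.384 × 1.07 × 2.35 = 0.96557
PRZ→IRD→LMN→PRZ: 1.33 × 1.07 × 0.67 = 0.95348
Maximum is PRZ→LMN→RVN→PRZ at 1.0643; arbitrage exists.

1.0643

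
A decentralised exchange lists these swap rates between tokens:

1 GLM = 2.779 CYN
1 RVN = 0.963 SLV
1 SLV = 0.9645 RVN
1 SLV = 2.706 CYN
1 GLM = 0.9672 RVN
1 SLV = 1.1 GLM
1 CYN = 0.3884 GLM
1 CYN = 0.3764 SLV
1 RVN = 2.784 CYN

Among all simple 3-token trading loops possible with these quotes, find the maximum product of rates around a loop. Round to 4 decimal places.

1.1506

GLM→CYN→SLV→GLM: 2.779 × 0.3764 × 1.1 = 1.15062
GLM→RVN→CYN→GLM: 0.9672 × 2.784 × 0.3884 = 1.04584
GLM→RVN→SLV→GLM: 0.9672 × 0.963 × 1.1 = 1.02455
CYN→SLV→RVN→CYN: 0.3764 × 0.9645 × 2.784 = 1.01070
Maximum is GLM→CYN→SLV→GLM at 1.1506; arbitrage exists.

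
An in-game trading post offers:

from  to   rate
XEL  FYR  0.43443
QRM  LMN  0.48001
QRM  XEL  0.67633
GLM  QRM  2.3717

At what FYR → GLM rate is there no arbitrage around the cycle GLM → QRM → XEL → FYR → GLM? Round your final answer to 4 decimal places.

1.4350

Known legs of the cycle: 2.3717 × 0.67633 × 0.43443 = 0.69684824997423
For no arbitrage the full-cycle product must be 1, so the missing rate is 1 / 0.69684824997423 ≈ 1.435033.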